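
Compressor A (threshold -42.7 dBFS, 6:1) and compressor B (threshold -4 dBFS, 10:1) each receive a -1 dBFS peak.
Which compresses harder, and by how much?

A: 41.7 dB over, compressed to 6.95 dB over, so 34.75 dB of GR.
B: 3 dB over, compressed to 0.3 dB over, so 2.7 dB of GR.
A reduces 32.05 dB more.

A, by 32.05 dB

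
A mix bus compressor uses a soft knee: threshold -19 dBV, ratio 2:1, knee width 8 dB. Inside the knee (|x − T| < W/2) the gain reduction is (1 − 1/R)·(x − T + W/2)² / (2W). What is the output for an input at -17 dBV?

x − T + W/2 = -17 − (-19) + 4 = 6.
GR = (1 − 1/2) × 6² / 16 = 0.5 × 36 / 16 = 1.125 dB.
Output = -17 − 1.125 = -18.125 dBV.

-18.125 dBV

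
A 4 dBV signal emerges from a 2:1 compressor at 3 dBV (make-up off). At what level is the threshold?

2 dBV

Gain reduction = 4 − 3 = 1 dB; output overshoot = GR / (R − 1) = 1 / 1 = 1 dB.
Threshold = output − output overshoot = 3 − 1 = 2 dBV.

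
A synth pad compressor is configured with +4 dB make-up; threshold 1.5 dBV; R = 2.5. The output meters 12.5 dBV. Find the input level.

Remove make-up: 12.5 − 4 = 8.5 dBV.
That's 7 dB above the 1.5 dBV threshold.
Before 2.5:1 compression the overshoot was 7 × 2.5 = 17.5 dB, so input = 1.5 + 17.5 = 19 dBV.

19 dBV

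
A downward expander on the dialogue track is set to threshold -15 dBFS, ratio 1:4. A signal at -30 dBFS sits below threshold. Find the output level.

The input is 15 dB below the -15 dBFS threshold.
A 1:4 expander multiplies undershoot by 4: 15 × 4 = 60 dB below threshold.
Output = -15 − 60 = -75 dBFS.

-75 dBFS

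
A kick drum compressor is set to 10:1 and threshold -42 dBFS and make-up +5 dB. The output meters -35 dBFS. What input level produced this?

Stripping the +5 dB make-up gives -40 dBFS at the gain stage.
The compressed level sits -40 − (-42) = 2 dB over threshold.
Before 10:1 compression the overshoot was 2 × 10 = 20 dB, so input = -42 + 20 = -22 dBFS.

-22 dBFS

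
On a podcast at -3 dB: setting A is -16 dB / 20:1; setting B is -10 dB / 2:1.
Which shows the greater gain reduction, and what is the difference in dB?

A: overshoot 13 dB → output overshoot 0.65 dB → GR 12.35 dB.
B: overshoot 7 dB → output overshoot 3.5 dB → GR 3.5 dB.
A applies 8.85 dB more gain reduction.

A, by 8.85 dB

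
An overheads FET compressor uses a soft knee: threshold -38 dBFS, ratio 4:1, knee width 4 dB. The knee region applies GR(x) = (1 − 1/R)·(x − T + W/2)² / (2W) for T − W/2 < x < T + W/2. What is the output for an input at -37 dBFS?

x − T + W/2 = -37 − (-38) + 2 = 3.
GR = (1 − 1/4) × 3² / 8 = 0.75 × 9 / 8 = 0.84375 dB.
Output = -37 − 0.84375 = -37.84375 dBFS.

-37.84375 dBFS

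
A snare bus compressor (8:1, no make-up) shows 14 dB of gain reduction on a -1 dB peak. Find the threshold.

Input is 16 dB above T (since output overshoot × R = input overshoot: (-15 − T)·8 = -1 − T gives T = -17 dB).
Check: -17 + (-1 − (-17))/8 = -17 + 2 = -15 dB. ✓

-17 dB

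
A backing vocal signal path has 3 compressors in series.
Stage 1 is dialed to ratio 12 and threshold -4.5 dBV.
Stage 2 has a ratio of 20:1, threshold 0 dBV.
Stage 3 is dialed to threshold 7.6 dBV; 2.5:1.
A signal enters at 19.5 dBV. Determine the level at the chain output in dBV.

-2.5 dBV

Stage 1: 19.5 dBV is 24 dB over -4.5 dBV; at 12:1 that becomes 2 dB over, giving -2.5 dBV.
Stage 2: -2.5 dBV is at or below the 0 dBV threshold — no compression; output -2.5 dBV.
Stage 3: below threshold (-2.5 ≤ 7.6); passes unchanged; output -2.5 dBV.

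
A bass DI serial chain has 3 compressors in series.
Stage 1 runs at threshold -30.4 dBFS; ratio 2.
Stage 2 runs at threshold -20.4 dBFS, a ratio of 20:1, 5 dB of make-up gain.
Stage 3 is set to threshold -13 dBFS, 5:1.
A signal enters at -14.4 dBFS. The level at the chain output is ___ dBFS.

-17.4 dBFS

Stage 1: 16 dB above -30.4 dBFS, reduced 2:1 to 8 dB above → -22.4 dBFS.
Stage 2: -22.4 dBFS is at or below the -20.4 dBFS threshold — no compression; make-up brings it to -17.4 dBFS.
Stage 3: -17.4 dBFS is at or below the -13 dBFS threshold — no compression; output -17.4 dBFS.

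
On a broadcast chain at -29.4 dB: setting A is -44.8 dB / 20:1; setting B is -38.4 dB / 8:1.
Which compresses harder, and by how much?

A, by 6.755 dB

A: overshoot 15.4 dB → output overshoot 0.77 dB → GR 14.63 dB.
B: overshoot 9 dB → output overshoot 1.125 dB → GR 7.875 dB.
Difference: 6.755 dB in favour of A.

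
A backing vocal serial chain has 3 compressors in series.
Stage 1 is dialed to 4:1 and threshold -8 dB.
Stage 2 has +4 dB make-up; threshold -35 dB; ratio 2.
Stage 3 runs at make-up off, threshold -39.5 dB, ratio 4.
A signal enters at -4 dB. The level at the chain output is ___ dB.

-33.875 dB

Stage 1: -4 dB is 4 dB over -8 dB; at 4:1 that becomes 1 dB over, giving -7 dB.
Stage 2: 28 dB above -35 dB, reduced 2:1 to 14 dB above → -21 dB; +4 dB make-up → -17 dB.
Stage 3: 22.5 dB above -39.5 dB, reduced 4:1 to 5.625 dB above → -33.875 dB.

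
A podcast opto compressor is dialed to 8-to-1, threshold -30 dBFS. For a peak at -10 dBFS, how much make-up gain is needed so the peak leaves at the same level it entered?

17.5 dB

Without make-up, output = threshold + overshoot/8 = -30 + 2.5 = -27.5 dBFS.
Gap to target: 17.5 dB.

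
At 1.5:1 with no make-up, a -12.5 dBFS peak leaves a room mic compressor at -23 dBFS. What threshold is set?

-44 dBFS

Let T be the threshold. Output overshoot = (input overshoot)/R, so -23 − T = (-12.5 − T)/1.5.
1.5·(-23 − T) = -12.5 − T → 0.5·T = -34.5 − (-12.5) = -22.
T = -22/0.5 = -44 dBFS.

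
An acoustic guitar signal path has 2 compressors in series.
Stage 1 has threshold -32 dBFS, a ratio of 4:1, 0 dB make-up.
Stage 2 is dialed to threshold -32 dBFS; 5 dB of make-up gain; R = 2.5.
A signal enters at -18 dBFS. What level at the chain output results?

-25.6 dBFS

Stage 1: overshoot 14 dB → 14/4 = 3.5 dB → -28.5 dBFS.
Stage 2: 3.5 dB above -32 dBFS, reduced 2.5:1 to 1.4 dB above → -30.6 dBFS; +5 dB make-up → -25.6 dBFS.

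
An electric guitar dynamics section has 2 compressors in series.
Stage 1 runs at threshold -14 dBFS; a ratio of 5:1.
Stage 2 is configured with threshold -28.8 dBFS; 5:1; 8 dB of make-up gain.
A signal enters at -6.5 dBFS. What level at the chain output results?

-17.54 dBFS

Stage 1: overshoot 7.5 dB → 7.5/5 = 1.5 dB → -12.5 dBFS.
Stage 2: 16.3 dB above -28.8 dBFS, reduced 5:1 to 3.26 dB above → -25.54 dBFS; +8 dB make-up → -17.54 dBFS.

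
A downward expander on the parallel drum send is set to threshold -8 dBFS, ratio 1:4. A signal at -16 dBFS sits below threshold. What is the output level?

-40 dBFS

Undershoot = (-8) − (-16) = 8 dB.
At 1:4, that expands to 32 dB under threshold.
Output = -8 − 32 = -40 dBFS.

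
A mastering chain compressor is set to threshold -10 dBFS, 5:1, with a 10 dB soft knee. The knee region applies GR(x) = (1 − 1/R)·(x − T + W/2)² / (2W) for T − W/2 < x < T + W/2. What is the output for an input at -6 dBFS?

-9.24 dBFS

x − T + W/2 = -6 − (-10) + 5 = 9.
GR = (1 − 1/5) × 9² / 20 = 0.8 × 81 / 20 = 3.24 dB.
Output = -6 − 3.24 = -9.24 dBFS.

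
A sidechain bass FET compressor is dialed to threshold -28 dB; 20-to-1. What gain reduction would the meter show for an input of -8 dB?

Overshoot = -8 − (-28) = 20 dB.
At 20:1, output sits 20/20 = 1 dB above threshold.
So the signal is attenuated by 20 − 1 = 19 dB.

19 dB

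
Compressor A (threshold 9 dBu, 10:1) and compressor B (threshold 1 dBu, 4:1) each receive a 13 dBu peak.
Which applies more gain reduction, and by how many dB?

B, by 5.4 dB

A: GR = 4 − 4/10 = 3.6 dB.
B: GR = 12 − 12/4 = 9 dB.
B applies 5.4 dB more gain reduction.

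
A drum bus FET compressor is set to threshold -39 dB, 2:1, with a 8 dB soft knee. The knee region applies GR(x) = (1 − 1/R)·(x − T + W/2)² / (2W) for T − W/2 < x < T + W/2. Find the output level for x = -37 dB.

x − T + W/2 = -37 − (-39) + 4 = 6.
GR = (1 − 1/2) × 6² / 16 = 0.5 × 36 / 16 = 1.125 dB.
Output = -37 − 1.125 = -38.125 dB.

-38.125 dB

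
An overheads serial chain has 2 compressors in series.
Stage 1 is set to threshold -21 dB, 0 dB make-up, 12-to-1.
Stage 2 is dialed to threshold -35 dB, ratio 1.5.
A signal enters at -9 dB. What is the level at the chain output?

-25 dB

Stage 1: overshoot 12 dB → 12/12 = 1 dB → -20 dB.
Stage 2: overshoot 15 dB → 15/1.5 = 10 dB → -25 dB.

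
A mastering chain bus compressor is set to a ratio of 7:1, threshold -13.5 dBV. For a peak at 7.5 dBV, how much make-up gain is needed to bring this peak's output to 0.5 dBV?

11 dB

Overshoot 21 dB → 21/7 = 3 dB after compression, so the compressed level is -13.5 + 3 = -10.5 dBV.
Make-up = target − compressed = 0.5 − (-10.5) = 11 dB.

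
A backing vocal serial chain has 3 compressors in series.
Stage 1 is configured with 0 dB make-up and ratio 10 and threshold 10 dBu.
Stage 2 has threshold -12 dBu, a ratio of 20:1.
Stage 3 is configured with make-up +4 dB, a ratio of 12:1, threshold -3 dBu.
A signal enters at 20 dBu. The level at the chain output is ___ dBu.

-6.85 dBu

Stage 1: 10 dB above 10 dBu, reduced 10:1 to 1 dB above → 11 dBu.
Stage 2: 11 dBu is 23 dB over -12 dBu; at 20:1 that becomes 1.15 dB over, giving -10.85 dBu.
Stage 3: below threshold (-10.85 ≤ -3); passes unchanged; make-up brings it to -6.85 dBu.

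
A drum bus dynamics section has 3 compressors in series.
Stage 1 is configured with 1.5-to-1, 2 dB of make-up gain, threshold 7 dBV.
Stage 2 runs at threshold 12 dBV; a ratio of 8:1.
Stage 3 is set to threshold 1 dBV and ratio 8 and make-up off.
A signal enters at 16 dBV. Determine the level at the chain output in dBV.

Stage 1: 9 dB above 7 dBV, reduced 1.5:1 to 6 dB above → 13 dBV; +2 dB make-up → 15 dBV.
Stage 2: overshoot 3 dB → 3/8 = 0.375 dB → 12.375 dBV.
Stage 3: overshoot 11.375 dB → 11.375/8 = 1.421875 dB → 2.421875 dBV.

2.421875 dBV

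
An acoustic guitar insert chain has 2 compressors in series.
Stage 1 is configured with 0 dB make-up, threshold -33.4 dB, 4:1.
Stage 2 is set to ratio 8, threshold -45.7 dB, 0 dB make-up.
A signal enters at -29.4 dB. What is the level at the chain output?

Stage 1: 4 dB above -33.4 dB, reduced 4:1 to 1 dB above → -32.4 dB.
Stage 2: -32.4 dB is 13.3 dB over -45.7 dB; at 8:1 that becomes 1.6625 dB over, giving -44.0375 dB.

-44.0375 dB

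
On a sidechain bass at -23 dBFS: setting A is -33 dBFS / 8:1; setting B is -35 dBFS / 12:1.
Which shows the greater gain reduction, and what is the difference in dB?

A: 10 dB over, compressed to 1.25 dB over, so 8.75 dB of GR.
B: 12 dB over, compressed to 1 dB over, so 11 dB of GR.
Difference: 2.25 dB in favour of B.

B, by 2.25 dB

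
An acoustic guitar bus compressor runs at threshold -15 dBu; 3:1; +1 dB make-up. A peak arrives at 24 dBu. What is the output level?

-1 dBu

Overshoot: 24 − (-15) = 39 dB.
3:1 compression reduces that to 39/3 = 13 dB over.
So the level is -15 + 13 = -2 dBu; make-up adds 1 dB, giving -1 dBu.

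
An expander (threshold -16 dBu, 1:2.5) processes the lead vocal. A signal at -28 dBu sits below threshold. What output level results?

-46 dBu

Undershoot = (-16) − (-28) = 12 dB.
At 1:2.5, that expands to 30 dB under threshold.
Output = -16 − 30 = -46 dBu.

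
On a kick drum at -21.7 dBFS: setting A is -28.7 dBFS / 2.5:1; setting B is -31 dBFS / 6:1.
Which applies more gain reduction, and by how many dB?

B, by 3.55 dB

A: 7 dB over, compressed to 2.8 dB over, so 4.2 dB of GR.
B: 9.3 dB over, compressed to 1.55 dB over, so 7.75 dB of GR.
B reduces 3.55 dB more.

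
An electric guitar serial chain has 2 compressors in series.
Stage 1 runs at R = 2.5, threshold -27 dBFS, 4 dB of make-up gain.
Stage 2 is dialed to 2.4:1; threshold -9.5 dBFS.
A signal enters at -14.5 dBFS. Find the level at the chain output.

-18 dBFS

Stage 1: overshoot 12.5 dB → 12.5/2.5 = 5 dB → -22 dBFS; +4 dB make-up → -18 dBFS.
Stage 2: -18 dBFS is at or below the -9.5 dBFS threshold — no compression; output -18 dBFS.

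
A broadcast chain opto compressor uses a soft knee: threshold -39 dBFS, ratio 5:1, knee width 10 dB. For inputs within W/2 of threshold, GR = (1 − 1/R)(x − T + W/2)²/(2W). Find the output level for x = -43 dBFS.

-43.04 dBFS

x − T + W/2 = -43 − (-39) + 5 = 1.
GR = (1 − 1/5) × 1² / 20 = 0.8 × 1 / 20 = 0.04 dB.
Output = -43 − 0.04 = -43.04 dBFS.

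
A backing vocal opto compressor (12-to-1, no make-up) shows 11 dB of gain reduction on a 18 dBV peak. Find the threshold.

Let T be the threshold. Output overshoot = (input overshoot)/R, so 7 − T = (18 − T)/12.
12·(7 − T) = 18 − T → 11·T = 84 − 18 = 66.
T = 66/11 = 6 dBV.

6 dBV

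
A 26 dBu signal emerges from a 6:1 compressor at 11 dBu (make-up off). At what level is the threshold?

8 dBu

Input is 18 dB above T (since output overshoot × R = input overshoot: (11 − T)·6 = 26 − T gives T = 8 dBu).
Check: 8 + (26 − 8)/6 = 8 + 3 = 11 dBu. ✓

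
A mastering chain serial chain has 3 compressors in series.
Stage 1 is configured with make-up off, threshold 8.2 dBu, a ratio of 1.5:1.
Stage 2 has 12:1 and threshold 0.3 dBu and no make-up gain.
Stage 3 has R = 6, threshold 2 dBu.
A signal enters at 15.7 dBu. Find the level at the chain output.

1.375 dBu

Stage 1: 15.7 dBu is 7.5 dB over 8.2 dBu; at 1.5:1 that becomes 5 dB over, giving 13.2 dBu.
Stage 2: 12.9 dB above 0.3 dBu, reduced 12:1 to 1.075 dB above → 1.375 dBu.
Stage 3: 1.375 dBu ≤ 2 dBu, so stage 3 doesn't engage; output 1.375 dBu.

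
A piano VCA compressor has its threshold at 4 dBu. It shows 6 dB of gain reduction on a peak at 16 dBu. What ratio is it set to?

2:1

Input overshoot = 16 − 4 = 12 dB.
Output overshoot = 12 − 6 = 6 dB.
Ratio = input overshoot / output overshoot = 12 / 6 = 2.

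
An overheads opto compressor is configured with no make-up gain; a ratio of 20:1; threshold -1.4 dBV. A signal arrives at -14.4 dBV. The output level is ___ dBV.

-14.4 dBV is 13 dB below the -1.4 dBV threshold, so no gain reduction is applied.
Output = input = -14.4 dBV.

-14.4 dBV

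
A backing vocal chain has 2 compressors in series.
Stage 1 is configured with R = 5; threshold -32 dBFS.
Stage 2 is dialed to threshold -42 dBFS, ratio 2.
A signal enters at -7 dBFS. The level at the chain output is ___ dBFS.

Stage 1: -7 dBFS is 25 dB over -32 dBFS; at 5:1 that becomes 5 dB over, giving -27 dBFS.
Stage 2: 15 dB above -42 dBFS, reduced 2:1 to 7.5 dB above → -34.5 dBFS.

-34.5 dBFS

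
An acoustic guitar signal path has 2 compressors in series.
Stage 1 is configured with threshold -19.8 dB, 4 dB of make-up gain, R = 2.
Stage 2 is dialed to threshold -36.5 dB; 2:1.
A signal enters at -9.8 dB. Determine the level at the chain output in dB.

-23.65 dB

Stage 1: -9.8 dB is 10 dB over -19.8 dB; at 2:1 that becomes 5 dB over, giving -14.8 dB; +4 dB make-up → -10.8 dB.
Stage 2: overshoot 25.7 dB → 25.7/2 = 12.85 dB → -23.65 dB.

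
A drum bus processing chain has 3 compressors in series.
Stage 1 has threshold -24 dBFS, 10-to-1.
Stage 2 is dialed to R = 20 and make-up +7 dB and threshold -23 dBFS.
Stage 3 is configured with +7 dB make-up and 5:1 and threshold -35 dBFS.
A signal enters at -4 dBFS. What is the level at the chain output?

Stage 1: overshoot 20 dB → 20/10 = 2 dB → -22 dBFS.
Stage 2: 1 dB above -23 dBFS, reduced 20:1 to 0.05 dB above → -22.95 dBFS; +7 dB make-up → -15.95 dBFS.
Stage 3: -15.95 dBFS is 19.05 dB over -35 dBFS; at 5:1 that becomes 3.81 dB over, giving -31.19 dBFS; +7 dB make-up → -24.19 dBFS.

-24.19 dBFS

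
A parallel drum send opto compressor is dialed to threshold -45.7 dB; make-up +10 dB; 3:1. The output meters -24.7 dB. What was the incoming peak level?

-12.7 dB

Before make-up, the level was -24.7 − 10 = -34.7 dB.
That's 11 dB above the -45.7 dB threshold.
Input overshoot = R × output overshoot = 33 dB → input = -45.7 + 33 = -12.7 dB.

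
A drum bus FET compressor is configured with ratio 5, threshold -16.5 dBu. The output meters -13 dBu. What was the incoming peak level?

Post-compression overshoot = -13 − (-16.5) = 3.5 dB.
Undo the ratio: input overshoot = 3.5 × 5 = 17.5 dB, giving input = 1 dBu.

1 dBu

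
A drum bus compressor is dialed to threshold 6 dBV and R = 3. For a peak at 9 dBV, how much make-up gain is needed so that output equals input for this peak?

Overshoot 3 dB → 3/3 = 1 dB after compression, so the compressed level is 6 + 1 = 7 dBV.
Make-up = target − compressed = 9 − 7 = 2 dB.

2 dB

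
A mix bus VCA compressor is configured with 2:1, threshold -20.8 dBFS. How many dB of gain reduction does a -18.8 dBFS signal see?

Overshoot = -18.8 − (-20.8) = 2 dB.
A 2:1 ratio leaves 1 dB of that excess.
GR = overshoot in − overshoot out = 2 − 1 = 1 dB.

1 dB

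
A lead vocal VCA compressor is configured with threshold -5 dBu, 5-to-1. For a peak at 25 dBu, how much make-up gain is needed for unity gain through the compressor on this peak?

24 dB

The peak compresses to -5 + 30/5 = 1 dBu.
To reach 25 dBu requires 25 − 1 = 24 dB of make-up.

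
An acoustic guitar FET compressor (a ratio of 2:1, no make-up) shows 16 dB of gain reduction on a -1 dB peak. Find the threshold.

-33 dB

Let T be the threshold. Output overshoot = (input overshoot)/R, so -17 − T = (-1 − T)/2.
2·(-17 − T) = -1 − T → 1·T = -34 − (-1) = -33.
T = -33/1 = -33 dB.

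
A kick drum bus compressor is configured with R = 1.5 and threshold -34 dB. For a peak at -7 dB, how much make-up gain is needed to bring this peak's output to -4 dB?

Overshoot 27 dB → 27/1.5 = 18 dB after compression, so the compressed level is -34 + 18 = -16 dB.
Make-up = target − compressed = -4 − (-16) = 12 dB.

12 dB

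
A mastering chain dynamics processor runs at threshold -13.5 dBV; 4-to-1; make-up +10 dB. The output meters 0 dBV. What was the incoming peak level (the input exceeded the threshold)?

Remove make-up: 0 − 10 = -10 dBV.
That's 3.5 dB above the -13.5 dBV threshold.
Before 4:1 compression the overshoot was 3.5 × 4 = 14 dB, so input = -13.5 + 14 = 0.5 dBV.

0.5 dBV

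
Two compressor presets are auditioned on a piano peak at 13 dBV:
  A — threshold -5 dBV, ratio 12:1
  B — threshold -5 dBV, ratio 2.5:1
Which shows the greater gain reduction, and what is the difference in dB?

A: overshoot 18 dB → output overshoot 1.5 dB → GR 16.5 dB.
B: overshoot 18 dB → output overshoot 7.2 dB → GR 10.8 dB.
A reduces 5.7 dB more.

A, by 5.7 dB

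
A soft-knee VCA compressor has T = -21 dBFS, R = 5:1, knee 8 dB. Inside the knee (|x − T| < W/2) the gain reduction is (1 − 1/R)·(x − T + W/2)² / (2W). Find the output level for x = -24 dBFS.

-24.05 dBFS

x − T + W/2 = -24 − (-21) + 4 = 1.
GR = (1 − 1/5) × 1² / 16 = 0.8 × 1 / 16 = 0.05 dB.
Output = -24 − 0.05 = -24.05 dBFS.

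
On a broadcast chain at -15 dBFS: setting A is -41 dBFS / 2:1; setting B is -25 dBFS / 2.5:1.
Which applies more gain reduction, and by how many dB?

A, by 7 dB

A: 26 dB over, compressed to 13 dB over, so 13 dB of GR.
B: 10 dB over, compressed to 4 dB over, so 6 dB of GR.
Difference: 7 dB in favour of A.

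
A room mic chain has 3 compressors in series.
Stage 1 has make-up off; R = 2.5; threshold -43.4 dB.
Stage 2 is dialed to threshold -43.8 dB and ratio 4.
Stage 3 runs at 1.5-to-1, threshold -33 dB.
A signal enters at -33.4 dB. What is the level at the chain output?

Stage 1: 10 dB above -43.4 dB, reduced 2.5:1 to 4 dB above → -39.4 dB.
Stage 2: overshoot 4.4 dB → 4.4/4 = 1.1 dB → -42.7 dB.
Stage 3: -42.7 dB is at or below the -33 dB threshold — no compression; output -42.7 dB.

-42.7 dB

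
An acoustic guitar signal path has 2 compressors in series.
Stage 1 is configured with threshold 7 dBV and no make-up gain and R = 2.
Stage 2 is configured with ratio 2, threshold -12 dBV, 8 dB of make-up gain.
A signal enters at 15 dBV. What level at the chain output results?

7.5 dBV

Stage 1: 15 dBV is 8 dB over 7 dBV; at 2:1 that becomes 4 dB over, giving 11 dBV.
Stage 2: 11 dBV is 23 dB over -12 dBV; at 2:1 that becomes 11.5 dB over, giving -0.5 dBV; +8 dB make-up → 7.5 dBV.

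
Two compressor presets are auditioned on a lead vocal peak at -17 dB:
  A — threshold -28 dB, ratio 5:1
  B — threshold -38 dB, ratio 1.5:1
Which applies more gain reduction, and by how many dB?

A: 11 dB over, compressed to 2.2 dB over, so 8.8 dB of GR.
B: 21 dB over, compressed to 14 dB over, so 7 dB of GR.
A applies 1.8 dB more gain reduction.

A, by 1.8 dB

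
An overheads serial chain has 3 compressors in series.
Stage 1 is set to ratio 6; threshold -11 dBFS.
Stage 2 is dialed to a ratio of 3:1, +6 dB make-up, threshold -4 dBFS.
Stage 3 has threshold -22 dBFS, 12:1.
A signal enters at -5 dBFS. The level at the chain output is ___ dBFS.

-20.5 dBFS

Stage 1: 6 dB above -11 dBFS, reduced 6:1 to 1 dB above → -10 dBFS.
Stage 2: below threshold (-10 ≤ -4); passes unchanged; make-up brings it to -4 dBFS.
Stage 3: -4 dBFS is 18 dB over -22 dBFS; at 12:1 that becomes 1.5 dB over, giving -20.5 dBFS.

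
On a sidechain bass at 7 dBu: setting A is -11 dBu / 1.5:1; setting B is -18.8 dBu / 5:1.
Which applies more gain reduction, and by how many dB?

A: 18 dB over, compressed to 12 dB over, so 6 dB of GR.
B: 25.8 dB over, compressed to 5.16 dB over, so 20.64 dB of GR.
B applies 14.64 dB more gain reduction.

B, by 14.64 dB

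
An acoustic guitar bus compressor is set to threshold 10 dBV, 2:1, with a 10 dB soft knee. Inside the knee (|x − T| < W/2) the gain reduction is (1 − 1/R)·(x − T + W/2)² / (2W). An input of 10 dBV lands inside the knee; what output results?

x − T + W/2 = 10 − 10 + 5 = 5.
GR = (1 − 1/2) × 5² / 20 = 0.5 × 25 / 20 = 0.625 dB.
Output = 10 − 0.625 = 9.375 dBV.

9.375 dBV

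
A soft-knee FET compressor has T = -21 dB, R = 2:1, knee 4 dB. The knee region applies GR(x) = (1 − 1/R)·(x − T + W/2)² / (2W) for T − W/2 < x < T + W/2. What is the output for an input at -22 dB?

-22.0625 dB

x − T + W/2 = -22 − (-21) + 2 = 1.
GR = (1 − 1/2) × 1² / 8 = 0.5 × 1 / 8 = 0.0625 dB.
Output = -22 − 0.0625 = -22.0625 dB.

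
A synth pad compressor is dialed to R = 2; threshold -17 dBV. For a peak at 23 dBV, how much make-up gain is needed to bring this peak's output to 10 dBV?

7 dB

The peak compresses to -17 + 40/2 = 3 dBV.
To reach 10 dBV requires 10 − 3 = 7 dB of make-up.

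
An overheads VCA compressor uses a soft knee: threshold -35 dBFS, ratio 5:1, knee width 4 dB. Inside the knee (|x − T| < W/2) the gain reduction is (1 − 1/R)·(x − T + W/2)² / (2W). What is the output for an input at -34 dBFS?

-34.9 dBFS

x − T + W/2 = -34 − (-35) + 2 = 3.
GR = (1 − 1/5) × 3² / 8 = 0.8 × 9 / 8 = 0.9 dB.
Output = -34 − 0.9 = -34.9 dBFS.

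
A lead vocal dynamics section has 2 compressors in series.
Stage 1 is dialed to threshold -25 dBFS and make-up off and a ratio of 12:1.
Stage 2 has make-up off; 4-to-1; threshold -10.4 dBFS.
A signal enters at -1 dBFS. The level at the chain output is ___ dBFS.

Stage 1: 24 dB above -25 dBFS, reduced 12:1 to 2 dB above → -23 dBFS.
Stage 2: -23 dBFS ≤ -10.4 dBFS, so stage 2 doesn't engage; output -23 dBFS.

-23 dBFS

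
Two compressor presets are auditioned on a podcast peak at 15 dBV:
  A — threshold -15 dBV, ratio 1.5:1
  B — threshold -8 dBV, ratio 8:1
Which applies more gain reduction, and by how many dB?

B, by 10.125 dB

A: overshoot 30 dB → output overshoot 20 dB → GR 10 dB.
B: overshoot 23 dB → output overshoot 2.875 dB → GR 20.125 dB.
B reduces 10.125 dB more.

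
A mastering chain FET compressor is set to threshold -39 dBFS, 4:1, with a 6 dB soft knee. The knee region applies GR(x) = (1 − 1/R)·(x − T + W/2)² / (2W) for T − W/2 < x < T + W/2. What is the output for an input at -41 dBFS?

-41.0625 dBFS

x − T + W/2 = -41 − (-39) + 3 = 1.
GR = (1 − 1/4) × 1² / 12 = 0.75 × 1 / 12 = 0.0625 dB.
Output = -41 − 0.0625 = -41.0625 dBFS.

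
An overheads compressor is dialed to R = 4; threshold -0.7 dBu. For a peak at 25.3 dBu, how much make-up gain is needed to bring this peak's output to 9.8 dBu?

Without make-up, output = threshold + overshoot/4 = -0.7 + 6.5 = 5.8 dBu.
Gap to target: 4 dB.

4 dB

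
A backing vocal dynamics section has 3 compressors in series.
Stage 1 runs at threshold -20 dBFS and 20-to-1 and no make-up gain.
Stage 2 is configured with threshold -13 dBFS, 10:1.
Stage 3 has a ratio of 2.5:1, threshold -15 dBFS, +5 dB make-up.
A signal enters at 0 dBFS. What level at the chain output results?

-14 dBFS

Stage 1: 0 dBFS is 20 dB over -20 dBFS; at 20:1 that becomes 1 dB over, giving -19 dBFS.
Stage 2: -19 dBFS is at or below the -13 dBFS threshold — no compression; output -19 dBFS.
Stage 3: -19 dBFS ≤ -15 dBFS, so stage 3 doesn't engage; make-up brings it to -14 dBFS.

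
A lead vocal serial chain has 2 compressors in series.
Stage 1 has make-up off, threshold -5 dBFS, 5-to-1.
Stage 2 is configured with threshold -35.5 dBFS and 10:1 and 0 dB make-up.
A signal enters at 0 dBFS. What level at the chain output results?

-32.35 dBFS

Stage 1: overshoot 5 dB → 5/5 = 1 dB → -4 dBFS.
Stage 2: overshoot 31.5 dB → 31.5/10 = 3.15 dB → -32.35 dBFS.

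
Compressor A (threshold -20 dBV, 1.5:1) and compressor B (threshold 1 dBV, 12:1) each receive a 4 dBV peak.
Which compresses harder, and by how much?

A, by 5.25 dB

A: 24 dB over, compressed to 16 dB over, so 8 dB of GR.
B: 3 dB over, compressed to 0.25 dB over, so 2.75 dB of GR.
Difference: 5.25 dB in favour of A.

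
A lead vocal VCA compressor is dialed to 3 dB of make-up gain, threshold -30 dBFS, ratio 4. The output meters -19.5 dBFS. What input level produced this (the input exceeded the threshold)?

Before make-up, the level was -19.5 − 3 = -22.5 dBFS.
Post-compression overshoot = -22.5 − (-30) = 7.5 dB.
Undo the ratio: input overshoot = 7.5 × 4 = 30 dB, giving input = 0 dBFS.

0 dBFS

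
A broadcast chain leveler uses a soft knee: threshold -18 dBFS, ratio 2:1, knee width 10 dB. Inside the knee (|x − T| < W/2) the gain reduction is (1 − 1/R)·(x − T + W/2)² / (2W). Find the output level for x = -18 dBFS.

x − T + W/2 = -18 − (-18) + 5 = 5.
GR = (1 − 1/2) × 5² / 20 = 0.5 × 25 / 20 = 0.625 dB.
Output = -18 − 0.625 = -18.625 dBFS.

-18.625 dBFS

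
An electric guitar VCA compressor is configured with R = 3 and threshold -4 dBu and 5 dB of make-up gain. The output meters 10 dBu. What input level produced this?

23 dBu

Remove make-up: 10 − 5 = 5 dBu.
Post-compression overshoot = 5 − (-4) = 9 dB.
Input overshoot = R × output overshoot = 27 dB → input = -4 + 27 = 23 dBu.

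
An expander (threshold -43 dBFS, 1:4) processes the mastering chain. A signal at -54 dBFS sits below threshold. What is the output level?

Below threshold, a 1:4 expander applies gain = (4−1)×(T − x) of attenuation.
(4−1) × 11 = 33 dB, so output = -54 − 33 = -87 dBFS.

-87 dBFS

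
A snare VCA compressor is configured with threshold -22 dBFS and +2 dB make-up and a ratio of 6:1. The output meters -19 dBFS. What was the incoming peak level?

Before make-up, the level was -19 − 2 = -21 dBFS.
That's 1 dB above the -22 dBFS threshold.
Input overshoot = R × output overshoot = 6 dB → input = -22 + 6 = -16 dBFS.

-16 dBFS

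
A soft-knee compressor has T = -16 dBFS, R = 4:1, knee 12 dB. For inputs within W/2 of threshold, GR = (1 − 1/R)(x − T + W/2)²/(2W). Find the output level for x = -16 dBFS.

x − T + W/2 = -16 − (-16) + 6 = 6.
GR = (1 − 1/4) × 6² / 24 = 0.75 × 36 / 24 = 1.125 dB.
Output = -16 − 1.125 = -17.125 dBFS.

-17.125 dBFS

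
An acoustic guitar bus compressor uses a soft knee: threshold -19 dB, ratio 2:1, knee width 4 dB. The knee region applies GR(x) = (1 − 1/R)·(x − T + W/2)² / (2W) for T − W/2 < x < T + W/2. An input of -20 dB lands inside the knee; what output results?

-20.0625 dB

x − T + W/2 = -20 − (-19) + 2 = 1.
GR = (1 − 1/2) × 1² / 8 = 0.5 × 1 / 8 = 0.0625 dB.
Output = -20 − 0.0625 = -20.0625 dB.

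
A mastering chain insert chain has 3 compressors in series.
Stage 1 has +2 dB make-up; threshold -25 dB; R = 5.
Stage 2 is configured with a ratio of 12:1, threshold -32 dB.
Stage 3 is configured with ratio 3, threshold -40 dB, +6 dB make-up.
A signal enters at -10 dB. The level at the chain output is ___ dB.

-31 dB

Stage 1: overshoot 15 dB → 15/5 = 3 dB → -22 dB; +2 dB make-up → -20 dB.
Stage 2: overshoot 12 dB → 12/12 = 1 dB → -31 dB.
Stage 3: 9 dB above -40 dB, reduced 3:1 to 3 dB above → -37 dB; +6 dB make-up → -31 dB.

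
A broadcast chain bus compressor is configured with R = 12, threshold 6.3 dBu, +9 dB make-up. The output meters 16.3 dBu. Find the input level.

18.3 dBu

Remove make-up: 16.3 − 9 = 7.3 dBu.
Post-compression overshoot = 7.3 − 6.3 = 1 dB.
Undo the ratio: input overshoot = 1 × 12 = 12 dB, giving input = 18.3 dBu.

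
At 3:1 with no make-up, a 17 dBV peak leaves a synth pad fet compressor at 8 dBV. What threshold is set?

Let T be the threshold. Output overshoot = (input overshoot)/R, so 8 − T = (17 − T)/3.
3·(8 − T) = 17 − T → 2·T = 24 − 17 = 7.
T = 7/2 = 3.5 dBV.

3.5 dBV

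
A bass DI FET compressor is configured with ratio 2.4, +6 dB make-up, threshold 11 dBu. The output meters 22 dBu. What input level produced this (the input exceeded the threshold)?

23 dBu

Before make-up, the level was 22 − 6 = 16 dBu.
That's 5 dB above the 11 dBu threshold.
Input overshoot = R × output overshoot = 12 dB → input = 11 + 12 = 23 dBu.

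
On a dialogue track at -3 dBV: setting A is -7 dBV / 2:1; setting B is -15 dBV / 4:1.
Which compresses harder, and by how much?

B, by 7 dB

A: overshoot 4 dB → output overshoot 2 dB → GR 2 dB.
B: overshoot 12 dB → output overshoot 3 dB → GR 9 dB.
B applies 7 dB more gain reduction.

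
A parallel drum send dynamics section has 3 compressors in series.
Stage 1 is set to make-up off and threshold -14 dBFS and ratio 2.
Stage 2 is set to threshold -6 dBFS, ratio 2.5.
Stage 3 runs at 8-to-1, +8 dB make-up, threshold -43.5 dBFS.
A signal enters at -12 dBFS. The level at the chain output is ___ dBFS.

Stage 1: 2 dB above -14 dBFS, reduced 2:1 to 1 dB above → -13 dBFS.
Stage 2: -13 dBFS ≤ -6 dBFS, so stage 2 doesn't engage; output -13 dBFS.
Stage 3: 30.5 dB above -43.5 dBFS, reduced 8:1 to 3.8125 dB above → -39.6875 dBFS; +8 dB make-up → -31.6875 dBFS.

-31.6875 dBFS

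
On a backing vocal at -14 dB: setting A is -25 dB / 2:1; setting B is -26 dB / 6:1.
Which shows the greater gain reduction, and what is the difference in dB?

A: GR = 11 − 11/2 = 5.5 dB.
B: GR = 12 − 12/6 = 10 dB.
B applies 4.5 dB more gain reduction.

B, by 4.5 dB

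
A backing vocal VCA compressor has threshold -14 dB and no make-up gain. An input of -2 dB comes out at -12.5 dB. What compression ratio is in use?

Input overshoot = -2 − (-14) = 12 dB; output overshoot = -12.5 − (-14) = 1.5 dB.
Ratio = 12 / 1.5 = 8.

8:1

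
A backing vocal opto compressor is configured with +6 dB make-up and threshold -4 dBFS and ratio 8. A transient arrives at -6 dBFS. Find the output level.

0 dBFS

-6 dBFS is 2 dB below the -4 dBFS threshold, so no gain reduction is applied.
Make-up gain adds 6 dB: -6 + 6 = 0 dBFS.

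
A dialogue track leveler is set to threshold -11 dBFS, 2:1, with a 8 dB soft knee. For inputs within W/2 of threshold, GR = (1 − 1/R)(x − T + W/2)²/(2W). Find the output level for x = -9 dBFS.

-10.125 dBFS

x − T + W/2 = -9 − (-11) + 4 = 6.
GR = (1 − 1/2) × 6² / 16 = 0.5 × 36 / 16 = 1.125 dB.
Output = -9 − 1.125 = -10.125 dBFS.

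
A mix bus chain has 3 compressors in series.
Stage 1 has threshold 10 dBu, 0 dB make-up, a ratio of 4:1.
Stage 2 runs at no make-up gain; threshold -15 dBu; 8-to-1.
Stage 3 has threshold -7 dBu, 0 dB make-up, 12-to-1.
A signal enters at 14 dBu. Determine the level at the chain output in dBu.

-11.75 dBu

Stage 1: 14 dBu is 4 dB over 10 dBu; at 4:1 that becomes 1 dB over, giving 11 dBu.
Stage 2: 11 dBu is 26 dB over -15 dBu; at 8:1 that becomes 3.25 dB over, giving -11.75 dBu.
Stage 3: -11.75 dBu is at or below the -7 dBu threshold — no compression; output -11.75 dBu.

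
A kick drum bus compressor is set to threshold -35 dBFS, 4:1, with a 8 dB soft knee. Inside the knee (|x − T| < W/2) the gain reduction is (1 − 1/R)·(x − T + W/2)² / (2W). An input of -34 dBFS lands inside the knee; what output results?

-35.171875 dBFS

x − T + W/2 = -34 − (-35) + 4 = 5.
GR = (1 − 1/4) × 5² / 16 = 0.75 × 25 / 16 = 1.171875 dB.
Output = -34 − 1.171875 = -35.171875 dBFS.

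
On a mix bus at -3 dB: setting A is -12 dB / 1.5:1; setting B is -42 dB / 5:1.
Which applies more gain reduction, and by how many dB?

A: GR = 9 − 9/1.5 = 3 dB.
B: GR = 39 − 39/5 = 31.2 dB.
Difference: 28.2 dB in favour of B.

B, by 28.2 dB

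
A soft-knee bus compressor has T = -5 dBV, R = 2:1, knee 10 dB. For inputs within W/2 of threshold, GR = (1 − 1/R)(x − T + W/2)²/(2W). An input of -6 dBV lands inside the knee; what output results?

-6.4 dBV

x − T + W/2 = -6 − (-5) + 5 = 4.
GR = (1 − 1/2) × 4² / 20 = 0.5 × 16 / 20 = 0.4 dB.
Output = -6 − 0.4 = -6.4 dBV.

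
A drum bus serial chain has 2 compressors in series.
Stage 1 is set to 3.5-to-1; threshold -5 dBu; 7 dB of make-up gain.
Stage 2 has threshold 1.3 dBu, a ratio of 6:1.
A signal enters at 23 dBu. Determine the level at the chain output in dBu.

Stage 1: 23 dBu is 28 dB over -5 dBu; at 3.5:1 that becomes 8 dB over, giving 3 dBu; +7 dB make-up → 10 dBu.
Stage 2: 10 dBu is 8.7 dB over 1.3 dBu; at 6:1 that becomes 1.45 dB over, giving 2.75 dBu.

2.75 dBu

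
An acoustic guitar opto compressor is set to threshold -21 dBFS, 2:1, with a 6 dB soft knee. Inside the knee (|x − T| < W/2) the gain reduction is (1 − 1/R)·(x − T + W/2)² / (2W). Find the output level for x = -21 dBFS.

x − T + W/2 = -21 − (-21) + 3 = 3.
GR = (1 − 1/2) × 3² / 12 = 0.5 × 9 / 12 = 0.375 dB.
Output = -21 − 0.375 = -21.375 dBFS.

-21.375 dBFS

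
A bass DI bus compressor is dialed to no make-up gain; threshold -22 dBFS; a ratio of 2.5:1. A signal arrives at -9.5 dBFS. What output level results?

The input is 12.5 dB above the -22 dBFS threshold.
At 2.5:1 the overshoot is divided by 2.5, leaving 5 dB above threshold.
That puts the output at -17 dBFS.

-17 dBFS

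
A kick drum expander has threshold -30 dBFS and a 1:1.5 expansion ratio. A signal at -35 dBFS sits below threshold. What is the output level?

Below threshold, a 1:1.5 expander applies gain = (1.5−1)×(T − x) of attenuation.
(1.5−1) × 5 = 2.5 dB, so output = -35 − 2.5 = -37.5 dBFS.

-37.5 dBFS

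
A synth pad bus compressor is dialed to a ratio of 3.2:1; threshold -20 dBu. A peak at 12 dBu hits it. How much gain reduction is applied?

22 dB

Overshoot = 12 − (-20) = 32 dB.
At 3.2:1, output sits 32/3.2 = 10 dB above threshold.
Gain reduction = 32 − 10 = 22 dB.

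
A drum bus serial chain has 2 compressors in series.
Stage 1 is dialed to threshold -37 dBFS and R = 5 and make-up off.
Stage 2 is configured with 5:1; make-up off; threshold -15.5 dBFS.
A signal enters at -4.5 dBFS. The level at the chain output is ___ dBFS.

-30.5 dBFS

Stage 1: -4.5 dBFS is 32.5 dB over -37 dBFS; at 5:1 that becomes 6.5 dB over, giving -30.5 dBFS.
Stage 2: -30.5 dBFS is at or below the -15.5 dBFS threshold — no compression; output -30.5 dBFS.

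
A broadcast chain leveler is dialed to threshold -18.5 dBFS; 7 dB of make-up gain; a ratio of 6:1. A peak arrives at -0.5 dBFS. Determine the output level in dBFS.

The input is 18 dB above the -18.5 dBFS threshold.
6:1 compression reduces that to 18/6 = 3 dB over.
That puts the output at -15.5 dBFS; make-up adds 7 dB, giving -8.5 dBFS.

-8.5 dBFS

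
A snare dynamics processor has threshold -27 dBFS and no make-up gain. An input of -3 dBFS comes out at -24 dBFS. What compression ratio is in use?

Input overshoot = -3 − (-27) = 24 dB; output overshoot = -24 − (-27) = 3 dB.
Ratio = 24 / 3 = 8.

8:1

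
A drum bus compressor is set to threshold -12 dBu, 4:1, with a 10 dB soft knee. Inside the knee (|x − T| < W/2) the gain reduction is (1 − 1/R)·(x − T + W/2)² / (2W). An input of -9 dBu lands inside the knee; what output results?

-11.4 dBu

x − T + W/2 = -9 − (-12) + 5 = 8.
GR = (1 − 1/4) × 8² / 20 = 0.75 × 64 / 20 = 2.4 dB.
Output = -9 − 2.4 = -11.4 dBu.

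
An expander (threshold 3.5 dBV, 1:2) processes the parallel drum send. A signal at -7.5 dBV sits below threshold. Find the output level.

-18.5 dBV

Below threshold, a 1:2 expander applies gain = (2−1)×(T − x) of attenuation.
(2−1) × 11 = 11 dB, so output = -7.5 − 11 = -18.5 dBV.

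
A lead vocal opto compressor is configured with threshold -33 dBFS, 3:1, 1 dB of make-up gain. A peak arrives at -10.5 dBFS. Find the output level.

-24.5 dBFS

The input is 22.5 dB above the -33 dBFS threshold.
3:1 compression reduces that to 22.5/3 = 7.5 dB over.
That puts the output at -25.5 dBFS; make-up adds 1 dB, giving -24.5 dBFS.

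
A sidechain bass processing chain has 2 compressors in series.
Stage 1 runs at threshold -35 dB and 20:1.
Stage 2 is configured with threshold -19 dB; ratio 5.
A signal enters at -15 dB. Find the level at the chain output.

-34 dB

Stage 1: 20 dB above -35 dB, reduced 20:1 to 1 dB above → -34 dB.
Stage 2: below threshold (-34 ≤ -19); passes unchanged; output -34 dB.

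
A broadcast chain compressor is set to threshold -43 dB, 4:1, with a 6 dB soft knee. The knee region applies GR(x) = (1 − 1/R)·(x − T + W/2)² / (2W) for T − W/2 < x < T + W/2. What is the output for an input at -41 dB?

x − T + W/2 = -41 − (-43) + 3 = 5.
GR = (1 − 1/4) × 5² / 12 = 0.75 × 25 / 12 = 1.5625 dB.
Output = -41 − 1.5625 = -42.5625 dB.

-42.5625 dB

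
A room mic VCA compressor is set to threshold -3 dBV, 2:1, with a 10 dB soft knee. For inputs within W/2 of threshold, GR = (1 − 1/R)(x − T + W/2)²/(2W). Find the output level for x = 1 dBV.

-1.025 dBV

x − T + W/2 = 1 − (-3) + 5 = 9.
GR = (1 − 1/2) × 9² / 20 = 0.5 × 81 / 20 = 2.025 dB.
Output = 1 − 2.025 = -1.025 dBV.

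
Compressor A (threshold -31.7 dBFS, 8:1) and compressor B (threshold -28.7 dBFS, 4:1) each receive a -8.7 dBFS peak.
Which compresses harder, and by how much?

A, by 5.125 dB

A: overshoot 23 dB → output overshoot 2.875 dB → GR 20.125 dB.
B: overshoot 20 dB → output overshoot 5 dB → GR 15 dB.
Difference: 5.125 dB in favour of A.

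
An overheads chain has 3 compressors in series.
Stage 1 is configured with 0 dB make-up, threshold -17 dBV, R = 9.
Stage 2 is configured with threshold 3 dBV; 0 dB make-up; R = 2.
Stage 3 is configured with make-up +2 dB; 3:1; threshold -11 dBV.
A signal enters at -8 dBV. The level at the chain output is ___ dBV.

Stage 1: overshoot 9 dB → 9/9 = 1 dB → -16 dBV.
Stage 2: -16 dBV is at or below the 3 dBV threshold — no compression; output -16 dBV.
Stage 3: -16 dBV ≤ -11 dBV, so stage 3 doesn't engage; make-up brings it to -14 dBV.

-14 dBV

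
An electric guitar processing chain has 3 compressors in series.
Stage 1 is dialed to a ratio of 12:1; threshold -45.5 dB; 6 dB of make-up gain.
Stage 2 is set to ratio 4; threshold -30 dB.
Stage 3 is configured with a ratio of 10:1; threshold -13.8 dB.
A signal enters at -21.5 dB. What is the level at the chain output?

-37.5 dB

Stage 1: -21.5 dB is 24 dB over -45.5 dB; at 12:1 that becomes 2 dB over, giving -43.5 dB; +6 dB make-up → -37.5 dB.
Stage 2: -37.5 dB is at or below the -30 dB threshold — no compression; output -37.5 dB.
Stage 3: -37.5 dB is at or below the -13.8 dB threshold — no compression; output -37.5 dB.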